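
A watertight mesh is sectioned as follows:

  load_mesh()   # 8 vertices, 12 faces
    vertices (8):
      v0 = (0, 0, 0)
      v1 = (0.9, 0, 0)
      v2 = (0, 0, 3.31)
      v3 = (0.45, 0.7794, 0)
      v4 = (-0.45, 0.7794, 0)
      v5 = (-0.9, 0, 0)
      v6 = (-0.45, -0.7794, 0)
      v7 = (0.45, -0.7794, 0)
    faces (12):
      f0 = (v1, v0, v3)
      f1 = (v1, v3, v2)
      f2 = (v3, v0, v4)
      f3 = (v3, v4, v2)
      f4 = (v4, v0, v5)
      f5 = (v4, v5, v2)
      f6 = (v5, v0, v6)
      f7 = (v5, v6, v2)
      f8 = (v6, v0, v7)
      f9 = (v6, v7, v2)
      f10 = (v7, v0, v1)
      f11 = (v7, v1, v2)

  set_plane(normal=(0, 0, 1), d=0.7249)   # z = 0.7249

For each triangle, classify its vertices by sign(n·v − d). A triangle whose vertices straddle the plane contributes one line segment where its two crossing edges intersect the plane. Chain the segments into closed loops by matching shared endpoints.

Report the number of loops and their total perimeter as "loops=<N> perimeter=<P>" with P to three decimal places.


loops=1 perimeter=4.217

Straddling triangles (6 of 12):
  (v1,v3,v2) [--+] → (0.351449, 0.608709, 0.7249)–(0.702897, 0, 0.7249)  len=0.7029
  (v3,v4,v2) [--+] → (-0.351449, 0.608709, 0.7249)–(0.351449, 0.608709, 0.7249)  len=0.7029
  (v4,v5,v2) [--+] → (-0.702897, 0, 0.7249)–(-0.351449, 0.608709, 0.7249)  len=0.7029
  (v5,v6,v2) [--+] → (-0.351449, -0.608709, 0.7249)–(-0.702897, 0, 0.7249)  len=0.7029
  (v6,v7,v2) [--+] → (0.351449, -0.608709, 0.7249)–(-0.351449, -0.608709, 0.7249)  len=0.7029
  (v7,v1,v2) [--+] → (0.702897, 0, 0.7249)–(0.351449, -0.608709, 0.7249)  len=0.7029

Chained into 1 loop(s):
  loop 1: 6 segments, perimeter = 4.2173
Total perimeter = 4.217


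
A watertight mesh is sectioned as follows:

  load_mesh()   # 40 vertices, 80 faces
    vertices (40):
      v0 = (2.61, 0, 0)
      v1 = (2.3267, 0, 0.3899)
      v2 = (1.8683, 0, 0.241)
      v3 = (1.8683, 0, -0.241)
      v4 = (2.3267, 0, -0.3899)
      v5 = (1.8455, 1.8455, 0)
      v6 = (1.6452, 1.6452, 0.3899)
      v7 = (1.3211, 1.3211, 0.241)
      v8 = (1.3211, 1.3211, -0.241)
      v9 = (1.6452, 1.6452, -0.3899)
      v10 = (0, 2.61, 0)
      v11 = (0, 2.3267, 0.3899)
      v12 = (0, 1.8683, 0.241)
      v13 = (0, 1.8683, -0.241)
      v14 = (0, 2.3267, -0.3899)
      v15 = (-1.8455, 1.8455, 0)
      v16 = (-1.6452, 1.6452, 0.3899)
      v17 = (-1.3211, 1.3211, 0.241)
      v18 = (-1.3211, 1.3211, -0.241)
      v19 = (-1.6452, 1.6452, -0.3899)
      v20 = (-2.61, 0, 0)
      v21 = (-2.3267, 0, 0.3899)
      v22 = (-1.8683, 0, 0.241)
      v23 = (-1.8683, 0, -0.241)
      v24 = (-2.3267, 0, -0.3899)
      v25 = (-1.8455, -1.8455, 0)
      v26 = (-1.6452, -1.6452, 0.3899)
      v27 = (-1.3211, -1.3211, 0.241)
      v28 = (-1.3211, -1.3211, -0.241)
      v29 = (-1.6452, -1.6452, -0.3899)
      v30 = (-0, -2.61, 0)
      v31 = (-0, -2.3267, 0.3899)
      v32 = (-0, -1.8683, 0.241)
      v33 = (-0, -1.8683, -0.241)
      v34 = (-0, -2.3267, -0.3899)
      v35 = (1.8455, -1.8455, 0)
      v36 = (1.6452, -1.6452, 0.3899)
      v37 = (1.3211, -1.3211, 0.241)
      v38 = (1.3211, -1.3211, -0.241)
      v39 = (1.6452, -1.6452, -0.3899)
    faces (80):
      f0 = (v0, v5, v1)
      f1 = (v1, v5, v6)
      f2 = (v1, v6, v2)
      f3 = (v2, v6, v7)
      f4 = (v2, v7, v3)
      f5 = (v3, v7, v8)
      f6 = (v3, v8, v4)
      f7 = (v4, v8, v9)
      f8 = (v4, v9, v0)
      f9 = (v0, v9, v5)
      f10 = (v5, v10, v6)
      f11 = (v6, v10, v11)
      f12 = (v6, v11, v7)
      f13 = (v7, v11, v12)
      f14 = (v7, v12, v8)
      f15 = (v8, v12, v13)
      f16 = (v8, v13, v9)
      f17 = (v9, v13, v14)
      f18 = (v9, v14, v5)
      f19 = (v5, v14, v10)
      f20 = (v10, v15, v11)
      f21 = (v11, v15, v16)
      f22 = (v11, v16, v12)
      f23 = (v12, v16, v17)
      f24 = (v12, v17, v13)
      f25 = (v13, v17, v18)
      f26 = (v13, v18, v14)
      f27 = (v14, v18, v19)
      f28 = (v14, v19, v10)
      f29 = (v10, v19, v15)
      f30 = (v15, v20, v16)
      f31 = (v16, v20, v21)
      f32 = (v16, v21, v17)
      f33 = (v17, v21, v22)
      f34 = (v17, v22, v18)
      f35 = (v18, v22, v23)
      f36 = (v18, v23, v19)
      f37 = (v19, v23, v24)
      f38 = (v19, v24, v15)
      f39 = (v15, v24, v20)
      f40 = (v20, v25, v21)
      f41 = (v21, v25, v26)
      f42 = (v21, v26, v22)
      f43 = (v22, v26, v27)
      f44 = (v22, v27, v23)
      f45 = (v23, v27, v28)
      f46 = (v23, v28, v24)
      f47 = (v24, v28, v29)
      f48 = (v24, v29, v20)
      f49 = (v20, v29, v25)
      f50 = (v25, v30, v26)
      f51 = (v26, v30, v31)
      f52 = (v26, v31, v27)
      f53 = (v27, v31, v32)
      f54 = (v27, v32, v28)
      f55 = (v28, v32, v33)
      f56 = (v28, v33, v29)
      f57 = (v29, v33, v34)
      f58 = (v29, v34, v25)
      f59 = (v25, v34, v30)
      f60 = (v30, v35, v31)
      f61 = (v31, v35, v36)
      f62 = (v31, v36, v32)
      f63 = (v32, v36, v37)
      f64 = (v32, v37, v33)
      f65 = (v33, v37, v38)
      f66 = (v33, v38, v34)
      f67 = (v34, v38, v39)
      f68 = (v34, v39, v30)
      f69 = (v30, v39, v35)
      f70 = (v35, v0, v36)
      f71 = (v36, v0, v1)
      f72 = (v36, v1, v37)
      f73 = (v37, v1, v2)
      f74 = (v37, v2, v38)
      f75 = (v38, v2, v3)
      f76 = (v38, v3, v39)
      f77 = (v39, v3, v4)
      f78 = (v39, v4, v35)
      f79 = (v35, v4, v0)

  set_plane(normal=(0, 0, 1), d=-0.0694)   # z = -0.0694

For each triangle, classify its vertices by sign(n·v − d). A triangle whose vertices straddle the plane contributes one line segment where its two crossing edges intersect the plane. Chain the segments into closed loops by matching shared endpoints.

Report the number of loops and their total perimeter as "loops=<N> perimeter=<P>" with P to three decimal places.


Straddling triangles (32 of 80):
  (v2,v7,v3) [++-] → (1.67349, 0.470334, -0.0694)–(1.8683, 0, -0.0694)  len=0.5091
  (v3,v7,v8) [-+-] → (1.67349, 0.470334, -0.0694)–(1.3211, 1.3211, -0.0694)  len=0.9209
  (v4,v9,v0) [--+] → (2.43827, 0.292836, -0.0694)–(2.55957, 0, -0.0694)  len=0.3170
  (v0,v9,v5) [+-+] → (2.43827, 0.292836, -0.0694)–(1.80985, 1.80985, -0.0694)  len=1.6420
  (v7,v12,v8) [++-] → (0.850766, 1.51591, -0.0694)–(1.3211, 1.3211, -0.0694)  len=0.5091
  (v8,v12,v13) [-+-] → (0.850766, 1.51591, -0.0694)–(0, 1.8683, -0.0694)  len=0.9209
  (v9,v14,v5) [--+] → (1.51701, 1.93115, -0.0694)–(1.80985, 1.80985, -0.0694)  len=0.3170
  (v5,v14,v10) [+-+] → (1.51701, 1.93115, -0.0694)–(0, 2.55957, -0.0694)  len=1.6420
  (v12,v17,v13) [++-] → (-0.470334, 1.67349, -0.0694)–(0, 1.8683, -0.0694)  len=0.5091
  (v13,v17,v18) [-+-] → (-0.470334, 1.67349, -0.0694)–(-1.3211, 1.3211, -0.0694)  len=0.9209
  (v14,v19,v10) [--+] → (-0.292836, 2.43827, -0.0694)–(0, 2.55957, -0.0694)  len=0.3170
  (v10,v19,v15) [+-+] → (-0.292836, 2.43827, -0.0694)–(-1.80985, 1.80985, -0.0694)  len=1.6420
  (v17,v22,v18) [++-] → (-1.51591, 0.850766, -0.0694)–(-1.3211, 1.3211, -0.0694)  len=0.5091
  (v18,v22,v23) [-+-] → (-1.51591, 0.850766, -0.0694)–(-1.8683, 0, -0.0694)  len=0.9209
  (v19,v24,v15) [--+] → (-1.93115, 1.51701, -0.0694)–(-1.80985, 1.80985, -0.0694)  len=0.3170
  (v15,v24,v20) [+-+] → (-1.93115, 1.51701, -0.0694)–(-2.55957, 0, -0.0694)  len=1.6420
  (v22,v27,v23) [++-] → (-1.67349, -0.470334, -0.0694)–(-1.8683, 0, -0.0694)  len=0.5091
  (v23,v27,v28) [-+-] → (-1.67349, -0.470334, -0.0694)–(-1.3211, -1.3211, -0.0694)  len=0.9209
  (v24,v29,v20) [--+] → (-2.43827, -0.292836, -0.0694)–(-2.55957, 0, -0.0694)  len=0.3170
  (v20,v29,v25) [+-+] → (-2.43827, -0.292836, -0.0694)–(-1.80985, -1.80985, -0.0694)  len=1.6420
  (v27,v32,v28) [++-] → (-0.850766, -1.51591, -0.0694)–(-1.3211, -1.3211, -0.0694)  len=0.5091
  (v28,v32,v33) [-+-] → (-0.850766, -1.51591, -0.0694)–(0, -1.8683, -0.0694)  len=0.9209
  (v29,v34,v25) [--+] → (-1.51701, -1.93115, -0.0694)–(-1.80985, -1.80985, -0.0694)  len=0.3170
  (v25,v34,v30) [+-+] → (-1.51701, -1.93115, -0.0694)–(0, -2.55957, -0.0694)  len=1.6420
  (v32,v37,v33) [++-] → (0.470334, -1.67349, -0.0694)–(0, -1.8683, -0.0694)  len=0.5091
  (v33,v37,v38) [-+-] → (0.470334, -1.67349, -0.0694)–(1.3211, -1.3211, -0.0694)  len=0.9209
  (v34,v39,v30) [--+] → (0.292836, -2.43827, -0.0694)–(0, -2.55957, -0.0694)  len=0.3170
  (v30,v39,v35) [+-+] → (0.292836, -2.43827, -0.0694)–(1.80985, -1.80985, -0.0694)  len=1.6420
  (v37,v2,v38) [++-] → (1.51591, -0.850766, -0.0694)–(1.3211, -1.3211, -0.0694)  len=0.5091
  (v38,v2,v3) [-+-] → (1.51591, -0.850766, -0.0694)–(1.8683, 0, -0.0694)  len=0.9209
  (v39,v4,v35) [--+] → (1.93115, -1.51701, -0.0694)–(1.80985, -1.80985, -0.0694)  len=0.3170
  (v35,v4,v0) [+-+] → (1.93115, -1.51701, -0.0694)–(2.55957, 0, -0.0694)  len=1.6420

Chained into 2 loop(s):
  loop 1: 16 segments, perimeter = 11.4395
  loop 2: 16 segments, perimeter = 15.6719
Total perimeter = 27.111

loops=2 perimeter=27.111


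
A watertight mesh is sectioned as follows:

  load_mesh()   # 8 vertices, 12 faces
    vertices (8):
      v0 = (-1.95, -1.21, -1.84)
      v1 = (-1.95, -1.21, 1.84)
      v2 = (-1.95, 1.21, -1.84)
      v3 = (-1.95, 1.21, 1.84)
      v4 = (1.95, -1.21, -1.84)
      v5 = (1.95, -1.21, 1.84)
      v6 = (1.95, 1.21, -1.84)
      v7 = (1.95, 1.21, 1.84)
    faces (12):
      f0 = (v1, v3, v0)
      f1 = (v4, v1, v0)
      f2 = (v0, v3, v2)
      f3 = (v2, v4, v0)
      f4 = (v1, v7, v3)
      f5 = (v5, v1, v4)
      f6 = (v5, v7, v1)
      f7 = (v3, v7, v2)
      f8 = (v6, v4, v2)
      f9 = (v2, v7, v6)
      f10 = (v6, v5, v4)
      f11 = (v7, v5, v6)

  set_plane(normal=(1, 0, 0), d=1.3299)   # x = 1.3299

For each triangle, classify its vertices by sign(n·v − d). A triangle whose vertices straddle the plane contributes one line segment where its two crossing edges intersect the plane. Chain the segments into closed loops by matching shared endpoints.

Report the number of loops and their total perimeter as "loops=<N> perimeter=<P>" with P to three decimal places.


loops=1 perimeter=12.200

Straddling triangles (8 of 12):
  (v4,v1,v0) [+--] → (1.3299, -1.21, -1.25488)–(1.3299, -1.21, -1.84)  len=0.5851
  (v2,v4,v0) [-+-] → (1.3299, -0.82522, -1.84)–(1.3299, -1.21, -1.84)  len=0.3848
  (v1,v7,v3) [-+-] → (1.3299, 0.82522, 1.84)–(1.3299, 1.21, 1.84)  len=0.3848
  (v5,v1,v4) [+-+] → (1.3299, -1.21, 1.84)–(1.3299, -1.21, -1.25488)  len=3.0949
  (v5,v7,v1) [++-] → (1.3299, 0.82522, 1.84)–(1.3299, -1.21, 1.84)  len=2.0352
  (v3,v7,v2) [-+-] → (1.3299, 1.21, 1.84)–(1.3299, 1.21, 1.25488)  len=0.5851
  (v6,v4,v2) [++-] → (1.3299, -0.82522, -1.84)–(1.3299, 1.21, -1.84)  len=2.0352
  (v2,v7,v6) [-++] → (1.3299, 1.21, 1.25488)–(1.3299, 1.21, -1.84)  len=3.0949

Chained into 1 loop(s):
  loop 1: 8 segments, perimeter = 12.2000
Total perimeter = 12.200


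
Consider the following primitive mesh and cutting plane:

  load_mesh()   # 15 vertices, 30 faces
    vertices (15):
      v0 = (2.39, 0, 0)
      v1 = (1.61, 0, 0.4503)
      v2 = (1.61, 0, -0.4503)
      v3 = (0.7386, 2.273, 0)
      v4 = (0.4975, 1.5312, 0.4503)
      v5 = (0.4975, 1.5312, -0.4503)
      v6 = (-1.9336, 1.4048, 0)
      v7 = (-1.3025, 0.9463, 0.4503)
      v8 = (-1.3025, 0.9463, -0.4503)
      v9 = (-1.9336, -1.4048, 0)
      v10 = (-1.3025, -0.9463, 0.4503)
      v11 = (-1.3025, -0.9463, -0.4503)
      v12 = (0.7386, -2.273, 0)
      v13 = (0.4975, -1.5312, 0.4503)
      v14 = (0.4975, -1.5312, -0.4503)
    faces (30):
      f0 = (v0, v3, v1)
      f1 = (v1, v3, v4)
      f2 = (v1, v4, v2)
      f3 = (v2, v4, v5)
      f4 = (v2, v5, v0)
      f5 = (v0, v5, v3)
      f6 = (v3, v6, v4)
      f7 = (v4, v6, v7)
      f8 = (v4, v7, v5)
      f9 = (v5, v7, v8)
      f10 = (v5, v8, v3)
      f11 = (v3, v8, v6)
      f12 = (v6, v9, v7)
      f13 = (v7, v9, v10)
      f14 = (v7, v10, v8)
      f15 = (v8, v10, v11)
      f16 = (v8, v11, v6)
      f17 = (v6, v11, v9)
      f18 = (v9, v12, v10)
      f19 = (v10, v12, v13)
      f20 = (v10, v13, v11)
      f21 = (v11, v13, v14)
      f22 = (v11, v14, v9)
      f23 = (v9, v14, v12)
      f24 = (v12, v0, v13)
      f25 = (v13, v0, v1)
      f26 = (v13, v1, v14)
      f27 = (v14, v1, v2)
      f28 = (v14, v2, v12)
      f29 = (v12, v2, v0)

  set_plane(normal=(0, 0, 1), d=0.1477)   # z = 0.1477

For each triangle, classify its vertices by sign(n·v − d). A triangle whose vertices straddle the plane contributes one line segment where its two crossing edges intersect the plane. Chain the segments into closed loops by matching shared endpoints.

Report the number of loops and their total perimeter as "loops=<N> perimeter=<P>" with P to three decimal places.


Straddling triangles (20 of 30):
  (v0,v3,v1) [--+] → (1.02442, 1.52745, 0.1477)–(2.13416, 0, 0.1477)  len=1.8880
  (v1,v3,v4) [+-+] → (1.02442, 1.52745, 0.1477)–(0.659518, 2.02969, 0.1477)  len=0.6208
  (v1,v4,v2) [++-] → (0.871298, 1.01672, 0.1477)–(1.61, 0, 0.1477)  len=1.2567
  (v2,v4,v5) [-+-] → (0.871298, 1.01672, 0.1477)–(0.4975, 1.5312, 0.1477)  len=0.6359
  (v3,v6,v4) [--+] → (-1.13619, 1.44626, 0.1477)–(0.659518, 2.02969, 0.1477)  len=1.8881
  (v4,v6,v7) [+-+] → (-1.13619, 1.44626, 0.1477)–(-1.7266, 1.25441, 0.1477)  len=0.6208
  (v4,v7,v5) [++-] → (-0.697703, 1.14283, 0.1477)–(0.4975, 1.5312, 0.1477)  len=1.2567
  (v5,v7,v8) [-+-] → (-0.697703, 1.14283, 0.1477)–(-1.3025, 0.9463, 0.1477)  len=0.6359
  (v6,v9,v7) [--+] → (-1.7266, -0.633631, 0.1477)–(-1.7266, 1.25441, 0.1477)  len=1.8880
  (v7,v9,v10) [+-+] → (-1.7266, -0.633631, 0.1477)–(-1.7266, -1.25441, 0.1477)  len=0.6208
  (v7,v10,v8) [++-] → (-1.3025, -0.31039, 0.1477)–(-1.3025, 0.9463, 0.1477)  len=1.2567
  (v8,v10,v11) [-+-] → (-1.3025, -0.31039, 0.1477)–(-1.3025, -0.9463, 0.1477)  len=0.6359
  (v9,v12,v10) [--+] → (0.0691119, -1.83784, 0.1477)–(-1.7266, -1.25441, 0.1477)  len=1.8881
  (v10,v12,v13) [+-+] → (0.0691119, -1.83784, 0.1477)–(0.659518, -2.02969, 0.1477)  len=0.6208
  (v10,v13,v11) [++-] → (-0.107297, -1.33467, 0.1477)–(-1.3025, -0.9463, 0.1477)  len=1.2567
  (v11,v13,v14) [-+-] → (-0.107297, -1.33467, 0.1477)–(0.4975, -1.5312, 0.1477)  len=0.6359
  (v12,v0,v13) [--+] → (1.76925, -0.502239, 0.1477)–(0.659518, -2.02969, 0.1477)  len=1.8880
  (v13,v0,v1) [+-+] → (1.76925, -0.502239, 0.1477)–(2.13416, 0, 0.1477)  len=0.6208
  (v13,v1,v14) [++-] → (1.2362, -0.51448, 0.1477)–(0.4975, -1.5312, 0.1477)  len=1.2567
  (v14,v1,v2) [-+-] → (1.2362, -0.51448, 0.1477)–(1.61, 0, 0.1477)  len=0.6359

Chained into 2 loop(s):
  loop 1: 10 segments, perimeter = 12.5443
  loop 2: 10 segments, perimeter = 9.4632
Total perimeter = 22.008

loops=2 perimeter=22.008


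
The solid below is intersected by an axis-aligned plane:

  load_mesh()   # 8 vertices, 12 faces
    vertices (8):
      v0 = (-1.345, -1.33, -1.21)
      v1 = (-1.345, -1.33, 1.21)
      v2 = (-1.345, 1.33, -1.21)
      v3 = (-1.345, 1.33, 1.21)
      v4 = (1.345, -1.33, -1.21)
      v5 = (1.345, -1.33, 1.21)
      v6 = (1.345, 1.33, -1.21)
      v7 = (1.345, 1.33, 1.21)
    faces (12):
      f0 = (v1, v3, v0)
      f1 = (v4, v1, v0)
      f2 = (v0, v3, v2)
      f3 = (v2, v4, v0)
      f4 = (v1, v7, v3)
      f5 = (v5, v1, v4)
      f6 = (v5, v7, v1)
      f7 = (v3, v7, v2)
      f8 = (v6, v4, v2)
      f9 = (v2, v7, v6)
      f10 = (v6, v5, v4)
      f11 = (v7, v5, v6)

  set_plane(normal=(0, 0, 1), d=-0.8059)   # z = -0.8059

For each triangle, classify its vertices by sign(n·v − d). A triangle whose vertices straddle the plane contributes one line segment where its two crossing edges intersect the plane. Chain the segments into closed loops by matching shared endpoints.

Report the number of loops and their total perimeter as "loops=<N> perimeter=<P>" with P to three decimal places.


loops=1 perimeter=10.700

Straddling triangles (8 of 12):
  (v1,v3,v0) [++-] → (-1.345, -0.885824, -0.8059)–(-1.345, -1.33, -0.8059)  len=0.4442
  (v4,v1,v0) [-+-] → (0.895814, -1.33, -0.8059)–(-1.345, -1.33, -0.8059)  len=2.2408
  (v0,v3,v2) [-+-] → (-1.345, -0.885824, -0.8059)–(-1.345, 1.33, -0.8059)  len=2.2158
  (v5,v1,v4) [++-] → (0.895814, -1.33, -0.8059)–(1.345, -1.33, -0.8059)  len=0.4492
  (v3,v7,v2) [++-] → (-0.895814, 1.33, -0.8059)–(-1.345, 1.33, -0.8059)  len=0.4492
  (v2,v7,v6) [-+-] → (-0.895814, 1.33, -0.8059)–(1.345, 1.33, -0.8059)  len=2.2408
  (v6,v5,v4) [-+-] → (1.345, 0.885824, -0.8059)–(1.345, -1.33, -0.8059)  len=2.2158
  (v7,v5,v6) [++-] → (1.345, 0.885824, -0.8059)–(1.345, 1.33, -0.8059)  len=0.4442

Chained into 1 loop(s):
  loop 1: 8 segments, perimeter = 10.7000
Total perimeter = 10.700


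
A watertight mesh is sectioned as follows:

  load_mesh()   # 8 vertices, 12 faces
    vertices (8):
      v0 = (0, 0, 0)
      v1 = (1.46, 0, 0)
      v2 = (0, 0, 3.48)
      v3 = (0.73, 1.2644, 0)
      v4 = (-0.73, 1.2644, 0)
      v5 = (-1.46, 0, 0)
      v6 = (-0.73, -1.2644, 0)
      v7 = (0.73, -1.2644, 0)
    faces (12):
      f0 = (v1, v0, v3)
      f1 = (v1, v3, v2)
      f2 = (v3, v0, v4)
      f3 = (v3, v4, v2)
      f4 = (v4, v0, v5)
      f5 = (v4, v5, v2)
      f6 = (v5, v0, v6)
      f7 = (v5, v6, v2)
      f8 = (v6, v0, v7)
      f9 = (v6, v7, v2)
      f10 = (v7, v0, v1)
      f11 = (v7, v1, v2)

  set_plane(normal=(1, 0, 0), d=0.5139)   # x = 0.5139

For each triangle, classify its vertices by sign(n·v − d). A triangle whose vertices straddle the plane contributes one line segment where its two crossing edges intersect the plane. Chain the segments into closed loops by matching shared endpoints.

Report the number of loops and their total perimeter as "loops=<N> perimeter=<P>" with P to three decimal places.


Straddling triangles (8 of 12):
  (v1,v0,v3) [+-+] → (0.5139, 0, 0)–(0.5139, 0.890103, 0)  len=0.8901
  (v1,v3,v2) [++-] → (0.5139, 0.890103, 1.03018)–(0.5139, 0, 2.25509)  len=1.5142
  (v3,v0,v4) [+--] → (0.5139, 0.890103, 0)–(0.5139, 1.2644, 0)  len=0.3743
  (v3,v4,v2) [+--] → (0.5139, 1.2644, 0)–(0.5139, 0.890103, 1.03018)  len=1.0961
  (v6,v0,v7) [--+] → (0.5139, -0.890103, 0)–(0.5139, -1.2644, 0)  len=0.3743
  (v6,v7,v2) [-+-] → (0.5139, -1.2644, 0)–(0.5139, -0.890103, 1.03018)  len=1.0961
  (v7,v0,v1) [+-+] → (0.5139, -0.890103, 0)–(0.5139, 0, 0)  len=0.8901
  (v7,v1,v2) [++-] → (0.5139, 0, 2.25509)–(0.5139, -0.890103, 1.03018)  len=1.5142

Chained into 1 loop(s):
  loop 1: 8 segments, perimeter = 7.7493
Total perimeter = 7.749

loops=1 perimeter=7.749


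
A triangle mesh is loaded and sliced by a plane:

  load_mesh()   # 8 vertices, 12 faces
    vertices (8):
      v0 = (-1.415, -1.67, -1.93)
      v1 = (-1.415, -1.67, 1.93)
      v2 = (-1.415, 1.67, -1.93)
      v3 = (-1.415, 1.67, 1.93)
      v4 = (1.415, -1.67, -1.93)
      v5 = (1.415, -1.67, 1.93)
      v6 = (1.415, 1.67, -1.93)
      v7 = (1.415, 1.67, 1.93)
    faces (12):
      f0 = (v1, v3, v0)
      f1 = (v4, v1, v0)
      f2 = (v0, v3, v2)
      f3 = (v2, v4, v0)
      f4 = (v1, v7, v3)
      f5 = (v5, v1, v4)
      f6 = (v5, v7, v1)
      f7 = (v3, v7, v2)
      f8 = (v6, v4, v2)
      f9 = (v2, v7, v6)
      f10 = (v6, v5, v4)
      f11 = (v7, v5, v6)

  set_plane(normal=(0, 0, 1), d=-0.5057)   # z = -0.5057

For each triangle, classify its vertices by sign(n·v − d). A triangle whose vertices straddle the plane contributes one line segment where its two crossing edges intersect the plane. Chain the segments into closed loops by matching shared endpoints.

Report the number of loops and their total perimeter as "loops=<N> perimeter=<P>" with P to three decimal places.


loops=1 perimeter=12.340

Straddling triangles (8 of 12):
  (v1,v3,v0) [++-] → (-1.415, -0.437575, -0.5057)–(-1.415, -1.67, -0.5057)  len=1.2324
  (v4,v1,v0) [-+-] → (0.370759, -1.67, -0.5057)–(-1.415, -1.67, -0.5057)  len=1.7858
  (v0,v3,v2) [-+-] → (-1.415, -0.437575, -0.5057)–(-1.415, 1.67, -0.5057)  len=2.1076
  (v5,v1,v4) [++-] → (0.370759, -1.67, -0.5057)–(1.415, -1.67, -0.5057)  len=1.0442
  (v3,v7,v2) [++-] → (-0.370759, 1.67, -0.5057)–(-1.415, 1.67, -0.5057)  len=1.0442
  (v2,v7,v6) [-+-] → (-0.370759, 1.67, -0.5057)–(1.415, 1.67, -0.5057)  len=1.7858
  (v6,v5,v4) [-+-] → (1.415, 0.437575, -0.5057)–(1.415, -1.67, -0.5057)  len=2.1076
  (v7,v5,v6) [++-] → (1.415, 0.437575, -0.5057)–(1.415, 1.67, -0.5057)  len=1.2324

Chained into 1 loop(s):
  loop 1: 8 segments, perimeter = 12.3400
Total perimeter = 12.340


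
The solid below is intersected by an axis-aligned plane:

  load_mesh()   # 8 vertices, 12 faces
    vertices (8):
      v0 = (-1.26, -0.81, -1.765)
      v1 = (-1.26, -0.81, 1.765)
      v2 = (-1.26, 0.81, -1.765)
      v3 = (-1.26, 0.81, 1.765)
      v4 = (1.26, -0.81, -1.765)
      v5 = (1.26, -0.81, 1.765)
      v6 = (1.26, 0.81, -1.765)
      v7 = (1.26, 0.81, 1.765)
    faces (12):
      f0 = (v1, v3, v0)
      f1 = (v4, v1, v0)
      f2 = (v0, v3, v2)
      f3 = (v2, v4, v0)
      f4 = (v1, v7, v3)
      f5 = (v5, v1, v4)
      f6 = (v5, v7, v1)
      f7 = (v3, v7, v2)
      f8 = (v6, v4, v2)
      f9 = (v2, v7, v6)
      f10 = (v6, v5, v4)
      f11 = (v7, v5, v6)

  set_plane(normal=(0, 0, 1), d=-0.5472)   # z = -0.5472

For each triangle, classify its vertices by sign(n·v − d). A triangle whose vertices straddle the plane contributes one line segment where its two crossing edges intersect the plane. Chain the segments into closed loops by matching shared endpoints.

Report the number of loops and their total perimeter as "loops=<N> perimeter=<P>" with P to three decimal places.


Straddling triangles (8 of 12):
  (v1,v3,v0) [++-] → (-1.26, -0.251123, -0.5472)–(-1.26, -0.81, -0.5472)  len=0.5589
  (v4,v1,v0) [-+-] → (0.390636, -0.81, -0.5472)–(-1.26, -0.81, -0.5472)  len=1.6506
  (v0,v3,v2) [-+-] → (-1.26, -0.251123, -0.5472)–(-1.26, 0.81, -0.5472)  len=1.0611
  (v5,v1,v4) [++-] → (0.390636, -0.81, -0.5472)–(1.26, -0.81, -0.5472)  len=0.8694
  (v3,v7,v2) [++-] → (-0.390636, 0.81, -0.5472)–(-1.26, 0.81, -0.5472)  len=0.8694
  (v2,v7,v6) [-+-] → (-0.390636, 0.81, -0.5472)–(1.26, 0.81, -0.5472)  len=1.6506
  (v6,v5,v4) [-+-] → (1.26, 0.251123, -0.5472)–(1.26, -0.81, -0.5472)  len=1.0611
  (v7,v5,v6) [++-] → (1.26, 0.251123, -0.5472)–(1.26, 0.81, -0.5472)  len=0.5589

Chained into 1 loop(s):
  loop 1: 8 segments, perimeter = 8.2800
Total perimeter = 8.280

loops=1 perimeter=8.280


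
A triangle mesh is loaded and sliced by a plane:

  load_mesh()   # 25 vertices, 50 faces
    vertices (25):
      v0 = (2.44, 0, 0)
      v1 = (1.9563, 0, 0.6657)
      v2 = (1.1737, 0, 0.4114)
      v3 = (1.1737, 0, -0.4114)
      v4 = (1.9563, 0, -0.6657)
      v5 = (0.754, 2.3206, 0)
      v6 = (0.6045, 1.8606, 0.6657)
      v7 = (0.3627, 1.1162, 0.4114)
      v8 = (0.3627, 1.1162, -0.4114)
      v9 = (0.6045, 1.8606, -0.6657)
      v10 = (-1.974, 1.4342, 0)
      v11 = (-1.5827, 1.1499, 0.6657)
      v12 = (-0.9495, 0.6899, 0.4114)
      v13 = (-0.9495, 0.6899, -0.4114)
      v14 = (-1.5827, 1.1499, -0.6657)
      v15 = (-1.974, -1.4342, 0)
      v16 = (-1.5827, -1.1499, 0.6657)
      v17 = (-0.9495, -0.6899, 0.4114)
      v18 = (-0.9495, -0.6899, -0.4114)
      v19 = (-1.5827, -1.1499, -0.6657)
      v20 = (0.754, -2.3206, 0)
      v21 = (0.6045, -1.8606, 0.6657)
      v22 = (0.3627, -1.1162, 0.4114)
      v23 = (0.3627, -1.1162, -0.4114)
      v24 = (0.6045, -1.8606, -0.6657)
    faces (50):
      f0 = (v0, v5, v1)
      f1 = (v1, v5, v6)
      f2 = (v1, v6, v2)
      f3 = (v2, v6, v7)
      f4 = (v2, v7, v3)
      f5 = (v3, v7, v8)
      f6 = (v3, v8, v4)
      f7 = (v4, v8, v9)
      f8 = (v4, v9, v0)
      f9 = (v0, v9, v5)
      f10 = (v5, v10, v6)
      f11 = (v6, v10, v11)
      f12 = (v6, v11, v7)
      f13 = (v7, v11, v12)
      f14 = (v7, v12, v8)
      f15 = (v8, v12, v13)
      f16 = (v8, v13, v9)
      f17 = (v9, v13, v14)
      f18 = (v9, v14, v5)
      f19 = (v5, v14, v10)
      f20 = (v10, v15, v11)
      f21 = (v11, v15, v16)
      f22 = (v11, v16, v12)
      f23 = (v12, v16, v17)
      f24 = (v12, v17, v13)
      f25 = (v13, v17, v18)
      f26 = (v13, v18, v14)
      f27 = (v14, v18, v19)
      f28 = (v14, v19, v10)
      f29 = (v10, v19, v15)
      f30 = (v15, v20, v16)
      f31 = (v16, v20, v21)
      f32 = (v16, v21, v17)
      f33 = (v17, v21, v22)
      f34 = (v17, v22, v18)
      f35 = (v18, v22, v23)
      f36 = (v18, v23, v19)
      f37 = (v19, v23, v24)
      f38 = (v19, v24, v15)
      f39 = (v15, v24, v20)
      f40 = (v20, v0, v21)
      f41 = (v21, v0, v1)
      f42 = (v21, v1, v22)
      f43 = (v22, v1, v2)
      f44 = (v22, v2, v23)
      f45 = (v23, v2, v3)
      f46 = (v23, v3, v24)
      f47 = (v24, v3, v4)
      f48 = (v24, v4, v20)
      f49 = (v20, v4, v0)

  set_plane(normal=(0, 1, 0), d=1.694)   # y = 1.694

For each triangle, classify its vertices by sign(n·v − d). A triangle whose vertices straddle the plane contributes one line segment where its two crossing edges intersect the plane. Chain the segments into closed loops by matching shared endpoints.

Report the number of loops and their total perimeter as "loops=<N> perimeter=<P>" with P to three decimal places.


loops=1 perimeter=5.799

Straddling triangles (14 of 50):
  (v0,v5,v1) [-+-] → (1.20925, 1.694, 0)–(1.07864, 1.694, 0.17975)  len=0.2222
  (v1,v5,v6) [-++] → (1.07864, 1.694, 0.17975)–(0.725542, 1.694, 0.6657)  len=0.6007
  (v1,v6,v2) [-+-] → (0.725542, 1.694, 0.6657)–(0.655467, 1.694, 0.64293)  len=0.0737
  (v2,v6,v7) [-+-] → (0.655467, 1.694, 0.64293)–(0.550384, 1.694, 0.608787)  len=0.1105
  (v4,v8,v9) [--+] → (0.550384, 1.694, -0.608787)–(0.725542, 1.694, -0.6657)  len=0.1842
  (v4,v9,v0) [-+-] → (0.725542, 1.694, -0.6657)–(0.768853, 1.694, -0.606093)  len=0.0737
  (v0,v9,v5) [-++] → (0.768853, 1.694, -0.606093)–(1.20925, 1.694, 0)  len=0.7492
  (v5,v10,v6) [+-+] → (-1.17444, 1.694, 0)–(-0.402953, 1.694, 0.405602)  len=0.8716
  (v6,v10,v11) [+--] → (-0.402953, 1.694, 0.405602)–(0.0917836, 1.694, 0.6657)  len=0.5589
  (v6,v11,v7) [+--] → (0.0917836, 1.694, 0.6657)–(0.550384, 1.694, 0.608787)  len=0.4621
  (v8,v13,v9) [--+] → (0.383353, 1.694, -0.629511)–(0.550384, 1.694, -0.608787)  len=0.1683
  (v9,v13,v14) [+--] → (0.383353, 1.694, -0.629511)–(0.0917836, 1.694, -0.6657)  len=0.2938
  (v9,v14,v5) [+-+] → (0.0917836, 1.694, -0.6657)–(-0.496684, 1.694, -0.356306)  len=0.6648
  (v5,v14,v10) [+--] → (-0.496684, 1.694, -0.356306)–(-1.17444, 1.694, 0)  len=0.7657

Chained into 1 loop(s):
  loop 1: 14 segments, perimeter = 5.7994
Total perimeter = 5.799


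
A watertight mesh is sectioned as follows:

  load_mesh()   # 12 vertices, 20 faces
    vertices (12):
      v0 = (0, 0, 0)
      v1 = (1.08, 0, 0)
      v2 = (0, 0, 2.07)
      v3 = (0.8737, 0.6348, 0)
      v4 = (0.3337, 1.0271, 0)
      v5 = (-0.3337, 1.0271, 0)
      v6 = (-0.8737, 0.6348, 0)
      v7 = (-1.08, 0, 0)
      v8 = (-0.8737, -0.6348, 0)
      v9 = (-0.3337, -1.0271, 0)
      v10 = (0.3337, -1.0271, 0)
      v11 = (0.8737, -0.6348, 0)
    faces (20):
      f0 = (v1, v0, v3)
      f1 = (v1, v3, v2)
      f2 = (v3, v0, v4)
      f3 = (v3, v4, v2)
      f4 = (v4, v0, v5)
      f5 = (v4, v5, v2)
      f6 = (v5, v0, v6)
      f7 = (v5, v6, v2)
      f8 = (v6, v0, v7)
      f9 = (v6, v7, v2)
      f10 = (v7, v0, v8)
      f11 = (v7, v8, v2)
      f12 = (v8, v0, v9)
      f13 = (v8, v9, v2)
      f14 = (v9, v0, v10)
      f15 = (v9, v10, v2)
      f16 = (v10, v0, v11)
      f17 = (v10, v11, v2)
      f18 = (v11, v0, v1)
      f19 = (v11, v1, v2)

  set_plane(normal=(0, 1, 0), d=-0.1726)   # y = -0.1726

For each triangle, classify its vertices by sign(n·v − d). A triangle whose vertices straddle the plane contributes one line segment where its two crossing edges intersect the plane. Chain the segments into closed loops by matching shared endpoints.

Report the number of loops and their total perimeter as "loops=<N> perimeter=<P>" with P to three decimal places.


loops=1 perimeter=6.123

Straddling triangles (10 of 20):
  (v7,v0,v8) [++-] → (-0.237556, -0.1726, 0)–(-1.02391, -0.1726, 0)  len=0.7864
  (v7,v8,v2) [+-+] → (-1.02391, -0.1726, 0)–(-0.237556, -0.1726, 1.50717)  len=1.7000
  (v8,v0,v9) [-+-] → (-0.237556, -0.1726, 0)–(-0.0560769, -0.1726, 0)  len=0.1815
  (v8,v9,v2) [--+] → (-0.0560769, -0.1726, 1.72214)–(-0.237556, -0.1726, 1.50717)  len=0.2813
  (v9,v0,v10) [-+-] → (-0.0560769, -0.1726, 0)–(0.0560769, -0.1726, 0)  len=0.1122
  (v9,v10,v2) [--+] → (0.0560769, -0.1726, 1.72214)–(-0.0560769, -0.1726, 1.72214)  len=0.1122
  (v10,v0,v11) [-+-] → (0.0560769, -0.1726, 0)–(0.237556, -0.1726, 0)  len=0.1815
  (v10,v11,v2) [--+] → (0.237556, -0.1726, 1.50717)–(0.0560769, -0.1726, 1.72214)  len=0.2813
  (v11,v0,v1) [-++] → (0.237556, -0.1726, 0)–(1.02391, -0.1726, 0)  len=0.7864
  (v11,v1,v2) [-++] → (1.02391, -0.1726, 0)–(0.237556, -0.1726, 1.50717)  len=1.7000

Chained into 1 loop(s):
  loop 1: 10 segments, perimeter = 6.1226
Total perimeter = 6.123


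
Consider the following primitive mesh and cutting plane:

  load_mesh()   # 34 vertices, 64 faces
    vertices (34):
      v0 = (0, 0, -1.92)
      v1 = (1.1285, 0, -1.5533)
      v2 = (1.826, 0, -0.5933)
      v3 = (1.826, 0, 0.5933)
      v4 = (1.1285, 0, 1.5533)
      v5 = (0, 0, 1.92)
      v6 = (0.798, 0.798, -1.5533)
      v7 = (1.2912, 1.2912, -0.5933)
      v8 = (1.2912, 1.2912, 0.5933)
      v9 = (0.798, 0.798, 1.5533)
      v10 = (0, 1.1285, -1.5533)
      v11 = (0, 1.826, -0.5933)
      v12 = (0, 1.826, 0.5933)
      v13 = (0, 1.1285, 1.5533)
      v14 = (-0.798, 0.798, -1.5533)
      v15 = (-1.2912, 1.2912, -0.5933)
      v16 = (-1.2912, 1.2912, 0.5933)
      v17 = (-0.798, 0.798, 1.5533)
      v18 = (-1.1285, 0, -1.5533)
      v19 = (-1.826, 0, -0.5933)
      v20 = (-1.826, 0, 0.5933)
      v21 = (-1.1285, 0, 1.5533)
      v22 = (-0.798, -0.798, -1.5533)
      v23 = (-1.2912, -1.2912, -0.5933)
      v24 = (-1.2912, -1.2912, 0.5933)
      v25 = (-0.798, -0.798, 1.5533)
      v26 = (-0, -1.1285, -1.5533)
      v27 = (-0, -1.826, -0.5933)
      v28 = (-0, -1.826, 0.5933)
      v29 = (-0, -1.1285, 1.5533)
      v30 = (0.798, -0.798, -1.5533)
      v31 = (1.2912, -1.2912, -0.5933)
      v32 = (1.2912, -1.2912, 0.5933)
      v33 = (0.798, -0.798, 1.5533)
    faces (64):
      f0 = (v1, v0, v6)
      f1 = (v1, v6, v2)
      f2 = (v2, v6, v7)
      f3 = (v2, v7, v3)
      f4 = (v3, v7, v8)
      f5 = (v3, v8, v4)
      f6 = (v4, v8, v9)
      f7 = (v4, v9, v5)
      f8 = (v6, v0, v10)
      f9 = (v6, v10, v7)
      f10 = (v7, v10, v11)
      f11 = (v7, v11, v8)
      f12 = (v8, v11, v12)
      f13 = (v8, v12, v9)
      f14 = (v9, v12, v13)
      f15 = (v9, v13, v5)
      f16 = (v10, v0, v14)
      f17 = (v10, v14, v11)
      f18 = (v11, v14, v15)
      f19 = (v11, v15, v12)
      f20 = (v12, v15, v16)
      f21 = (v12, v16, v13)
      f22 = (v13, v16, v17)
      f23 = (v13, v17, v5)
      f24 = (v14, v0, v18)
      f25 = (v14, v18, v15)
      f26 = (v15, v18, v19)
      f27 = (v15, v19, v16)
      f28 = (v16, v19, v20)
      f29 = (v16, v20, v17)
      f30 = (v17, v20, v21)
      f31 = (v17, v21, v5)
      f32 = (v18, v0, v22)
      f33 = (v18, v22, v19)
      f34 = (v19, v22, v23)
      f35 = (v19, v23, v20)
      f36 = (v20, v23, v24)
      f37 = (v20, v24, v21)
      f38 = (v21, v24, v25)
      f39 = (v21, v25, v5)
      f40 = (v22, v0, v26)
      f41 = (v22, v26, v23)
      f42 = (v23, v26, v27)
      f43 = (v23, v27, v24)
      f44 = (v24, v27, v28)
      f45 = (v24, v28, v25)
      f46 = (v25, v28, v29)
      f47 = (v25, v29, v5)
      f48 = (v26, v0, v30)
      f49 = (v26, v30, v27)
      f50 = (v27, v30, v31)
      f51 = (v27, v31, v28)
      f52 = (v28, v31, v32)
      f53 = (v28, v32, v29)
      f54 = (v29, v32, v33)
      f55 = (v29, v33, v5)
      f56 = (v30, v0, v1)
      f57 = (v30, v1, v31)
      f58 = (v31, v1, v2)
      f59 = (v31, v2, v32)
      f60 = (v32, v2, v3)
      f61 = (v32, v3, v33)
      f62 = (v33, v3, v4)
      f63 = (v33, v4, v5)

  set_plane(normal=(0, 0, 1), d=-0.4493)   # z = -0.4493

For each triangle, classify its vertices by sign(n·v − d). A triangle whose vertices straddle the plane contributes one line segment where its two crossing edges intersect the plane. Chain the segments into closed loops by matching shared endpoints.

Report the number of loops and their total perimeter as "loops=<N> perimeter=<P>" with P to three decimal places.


Straddling triangles (16 of 64):
  (v2,v7,v3) [--+] → (1.3561, 1.13451, -0.4493)–(1.826, 0, -0.4493)  len=1.2280
  (v3,v7,v8) [+-+] → (1.3561, 1.13451, -0.4493)–(1.2912, 1.2912, -0.4493)  len=0.1696
  (v7,v11,v8) [--+] → (0.156694, 1.7611, -0.4493)–(1.2912, 1.2912, -0.4493)  len=1.2280
  (v8,v11,v12) [+-+] → (0.156694, 1.7611, -0.4493)–(0, 1.826, -0.4493)  len=0.1696
  (v11,v15,v12) [--+] → (-1.13451, 1.3561, -0.4493)–(0, 1.826, -0.4493)  len=1.2280
  (v12,v15,v16) [+-+] → (-1.13451, 1.3561, -0.4493)–(-1.2912, 1.2912, -0.4493)  len=0.1696
  (v15,v19,v16) [--+] → (-1.7611, 0.156694, -0.4493)–(-1.2912, 1.2912, -0.4493)  len=1.2280
  (v16,v19,v20) [+-+] → (-1.7611, 0.156694, -0.4493)–(-1.826, 0, -0.4493)  len=0.1696
  (v19,v23,v20) [--+] → (-1.3561, -1.13451, -0.4493)–(-1.826, 0, -0.4493)  len=1.2280
  (v20,v23,v24) [+-+] → (-1.3561, -1.13451, -0.4493)–(-1.2912, -1.2912, -0.4493)  len=0.1696
  (v23,v27,v24) [--+] → (-0.156694, -1.7611, -0.4493)–(-1.2912, -1.2912, -0.4493)  len=1.2280
  (v24,v27,v28) [+-+] → (-0.156694, -1.7611, -0.4493)–(0, -1.826, -0.4493)  len=0.1696
  (v27,v31,v28) [--+] → (1.13451, -1.3561, -0.4493)–(0, -1.826, -0.4493)  len=1.2280
  (v28,v31,v32) [+-+] → (1.13451, -1.3561, -0.4493)–(1.2912, -1.2912, -0.4493)  len=0.1696
  (v31,v2,v32) [--+] → (1.7611, -0.156694, -0.4493)–(1.2912, -1.2912, -0.4493)  len=1.2280
  (v32,v2,v3) [+-+] → (1.7611, -0.156694, -0.4493)–(1.826, 0, -0.4493)  len=0.1696

Chained into 1 loop(s):
  loop 1: 16 segments, perimeter = 11.1806
Total perimeter = 11.181

loops=1 perimeter=11.181


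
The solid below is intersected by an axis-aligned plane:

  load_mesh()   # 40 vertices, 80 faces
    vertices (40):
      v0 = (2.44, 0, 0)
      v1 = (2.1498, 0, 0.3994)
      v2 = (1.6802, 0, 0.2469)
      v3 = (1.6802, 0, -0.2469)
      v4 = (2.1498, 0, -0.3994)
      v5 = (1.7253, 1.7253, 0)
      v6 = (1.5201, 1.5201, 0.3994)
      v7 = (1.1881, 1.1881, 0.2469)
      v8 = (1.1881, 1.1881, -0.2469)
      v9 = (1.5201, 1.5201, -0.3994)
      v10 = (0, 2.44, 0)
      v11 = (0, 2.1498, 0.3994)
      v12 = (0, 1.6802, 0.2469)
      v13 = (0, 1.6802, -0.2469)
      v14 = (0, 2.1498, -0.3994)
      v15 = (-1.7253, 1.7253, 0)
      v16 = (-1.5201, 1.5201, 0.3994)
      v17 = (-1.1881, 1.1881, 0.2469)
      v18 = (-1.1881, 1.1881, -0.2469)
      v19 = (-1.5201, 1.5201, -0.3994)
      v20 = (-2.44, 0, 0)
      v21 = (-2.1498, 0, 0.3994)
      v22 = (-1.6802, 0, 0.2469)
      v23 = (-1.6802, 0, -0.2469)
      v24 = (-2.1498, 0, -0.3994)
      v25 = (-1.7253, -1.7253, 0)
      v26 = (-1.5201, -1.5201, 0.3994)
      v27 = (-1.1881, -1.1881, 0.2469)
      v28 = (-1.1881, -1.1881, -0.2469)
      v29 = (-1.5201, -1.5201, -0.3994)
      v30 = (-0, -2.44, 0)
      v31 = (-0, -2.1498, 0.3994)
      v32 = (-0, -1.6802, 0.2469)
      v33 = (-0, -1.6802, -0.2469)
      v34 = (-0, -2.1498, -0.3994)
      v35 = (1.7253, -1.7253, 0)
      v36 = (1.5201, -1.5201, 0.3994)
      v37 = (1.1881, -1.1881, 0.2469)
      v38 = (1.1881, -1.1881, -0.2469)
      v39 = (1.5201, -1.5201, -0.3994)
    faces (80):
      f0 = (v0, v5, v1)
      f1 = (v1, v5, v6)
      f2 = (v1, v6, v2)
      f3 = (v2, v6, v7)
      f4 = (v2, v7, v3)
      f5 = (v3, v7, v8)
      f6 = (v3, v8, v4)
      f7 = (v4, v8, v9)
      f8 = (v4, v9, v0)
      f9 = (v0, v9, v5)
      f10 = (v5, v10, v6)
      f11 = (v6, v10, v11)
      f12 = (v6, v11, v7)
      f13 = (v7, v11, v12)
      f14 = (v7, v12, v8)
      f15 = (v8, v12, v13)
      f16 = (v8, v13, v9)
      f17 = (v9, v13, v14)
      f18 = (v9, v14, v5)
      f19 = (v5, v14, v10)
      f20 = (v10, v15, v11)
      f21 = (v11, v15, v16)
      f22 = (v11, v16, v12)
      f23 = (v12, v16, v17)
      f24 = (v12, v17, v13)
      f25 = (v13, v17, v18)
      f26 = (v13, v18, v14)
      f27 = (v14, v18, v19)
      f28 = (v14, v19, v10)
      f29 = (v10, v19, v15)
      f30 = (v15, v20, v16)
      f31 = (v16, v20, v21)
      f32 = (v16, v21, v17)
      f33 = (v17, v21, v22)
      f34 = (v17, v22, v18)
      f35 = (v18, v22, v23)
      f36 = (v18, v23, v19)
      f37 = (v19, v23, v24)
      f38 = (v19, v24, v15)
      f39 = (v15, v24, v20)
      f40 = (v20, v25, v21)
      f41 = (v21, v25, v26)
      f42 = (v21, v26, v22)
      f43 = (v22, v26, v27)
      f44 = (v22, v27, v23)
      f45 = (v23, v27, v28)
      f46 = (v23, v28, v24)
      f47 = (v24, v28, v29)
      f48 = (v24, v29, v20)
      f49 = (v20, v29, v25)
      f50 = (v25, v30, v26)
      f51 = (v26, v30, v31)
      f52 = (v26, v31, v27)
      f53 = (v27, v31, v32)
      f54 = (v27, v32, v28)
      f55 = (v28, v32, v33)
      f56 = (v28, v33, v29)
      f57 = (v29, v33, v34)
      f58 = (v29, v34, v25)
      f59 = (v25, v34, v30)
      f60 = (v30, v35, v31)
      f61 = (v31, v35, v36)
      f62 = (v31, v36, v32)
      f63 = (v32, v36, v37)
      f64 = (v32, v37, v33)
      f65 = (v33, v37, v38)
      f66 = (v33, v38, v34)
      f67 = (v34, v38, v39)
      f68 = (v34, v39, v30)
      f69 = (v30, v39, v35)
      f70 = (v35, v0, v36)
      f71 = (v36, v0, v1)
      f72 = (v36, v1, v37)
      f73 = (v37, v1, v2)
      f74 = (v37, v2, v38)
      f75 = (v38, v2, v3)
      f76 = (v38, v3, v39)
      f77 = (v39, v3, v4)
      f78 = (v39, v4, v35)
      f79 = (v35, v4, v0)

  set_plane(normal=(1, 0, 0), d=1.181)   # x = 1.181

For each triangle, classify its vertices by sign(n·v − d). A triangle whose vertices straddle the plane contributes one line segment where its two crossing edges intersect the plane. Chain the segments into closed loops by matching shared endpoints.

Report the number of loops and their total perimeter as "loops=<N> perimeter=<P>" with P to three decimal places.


loops=2 perimeter=4.937

Straddling triangles (20 of 80):
  (v5,v10,v6) [+-+] → (1.181, 1.95077, 0)–(1.181, 1.72531, 0.310303)  len=0.3836
  (v6,v10,v11) [+--] → (1.181, 1.72531, 0.310303)–(1.181, 1.66057, 0.3994)  len=0.1101
  (v6,v11,v7) [+-+] → (1.181, 1.66057, 0.3994)–(1.181, 1.19385, 0.247811)  len=0.4907
  (v7,v11,v12) [+--] → (1.181, 1.19385, 0.247811)–(1.181, 1.19104, 0.2469)  len=0.0030
  (v7,v12,v8) [+-+] → (1.181, 1.19104, 0.2469)–(1.181, 1.19104, -0.243949)  len=0.4908
  (v8,v12,v13) [+--] → (1.181, 1.19104, -0.243949)–(1.181, 1.19104, -0.2469)  len=0.0030
  (v8,v13,v9) [+-+] → (1.181, 1.19104, -0.2469)–(1.181, 1.55581, -0.365381)  len=0.3835
  (v9,v13,v14) [+--] → (1.181, 1.55581, -0.365381)–(1.181, 1.66057, -0.3994)  len=0.1101
  (v9,v14,v5) [+-+] → (1.181, 1.66057, -0.3994)–(1.181, 1.85922, -0.126003)  len=0.3379
  (v5,v14,v10) [+--] → (1.181, 1.85922, -0.126003)–(1.181, 1.95077, 0)  len=0.1558
  (v30,v35,v31) [-+-] → (1.181, -1.95077, 0)–(1.181, -1.85922, 0.126003)  len=0.1558
  (v31,v35,v36) [-++] → (1.181, -1.85922, 0.126003)–(1.181, -1.66057, 0.3994)  len=0.3379
  (v31,v36,v32) [-+-] → (1.181, -1.66057, 0.3994)–(1.181, -1.55581, 0.365381)  len=0.1101
  (v32,v36,v37) [-++] → (1.181, -1.55581, 0.365381)–(1.181, -1.19104, 0.2469)  len=0.3835
  (v32,v37,v33) [-+-] → (1.181, -1.19104, 0.2469)–(1.181, -1.19104, 0.243949)  len=0.0030
  (v33,v37,v38) [-++] → (1.181, -1.19104, 0.243949)–(1.181, -1.19104, -0.2469)  len=0.4908
  (v33,v38,v34) [-+-] → (1.181, -1.19104, -0.2469)–(1.181, -1.19385, -0.247811)  len=0.0030
  (v34,v38,v39) [-++] → (1.181, -1.19385, -0.247811)–(1.181, -1.66057, -0.3994)  len=0.4907
  (v34,v39,v30) [-+-] → (1.181, -1.66057, -0.3994)–(1.181, -1.72531, -0.310303)  len=0.1101
  (v30,v39,v35) [-++] → (1.181, -1.72531, -0.310303)–(1.181, -1.95077, 0)  len=0.3836

Chained into 2 loop(s):
  loop 1: 10 segments, perimeter = 2.4685
  loop 2: 10 segments, perimeter = 2.4685
Total perimeter = 4.937


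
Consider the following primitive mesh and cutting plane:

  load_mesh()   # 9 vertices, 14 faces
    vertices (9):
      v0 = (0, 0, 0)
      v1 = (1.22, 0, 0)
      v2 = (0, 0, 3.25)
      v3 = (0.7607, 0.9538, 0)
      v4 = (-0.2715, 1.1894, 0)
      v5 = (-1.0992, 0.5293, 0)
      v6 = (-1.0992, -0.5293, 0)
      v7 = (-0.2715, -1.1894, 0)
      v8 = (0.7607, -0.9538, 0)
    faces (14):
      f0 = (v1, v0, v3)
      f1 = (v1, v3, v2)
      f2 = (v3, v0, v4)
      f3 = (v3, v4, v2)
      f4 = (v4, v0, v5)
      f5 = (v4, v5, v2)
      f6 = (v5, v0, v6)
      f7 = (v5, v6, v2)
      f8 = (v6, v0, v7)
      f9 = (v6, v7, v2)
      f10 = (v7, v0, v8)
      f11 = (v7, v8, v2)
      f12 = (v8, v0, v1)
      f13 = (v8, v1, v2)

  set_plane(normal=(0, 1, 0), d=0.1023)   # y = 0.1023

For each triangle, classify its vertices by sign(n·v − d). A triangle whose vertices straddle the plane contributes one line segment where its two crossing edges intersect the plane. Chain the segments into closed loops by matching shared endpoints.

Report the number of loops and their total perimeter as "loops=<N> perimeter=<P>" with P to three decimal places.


loops=1 perimeter=8.659

Straddling triangles (8 of 14):
  (v1,v0,v3) [--+] → (0.081589, 0.1023, 0)–(1.17074, 0.1023, 0)  len=1.0891
  (v1,v3,v2) [-+-] → (1.17074, 0.1023, 0)–(0.081589, 0.1023, 2.90142)  len=3.0991
  (v3,v0,v4) [+-+] → (0.081589, 0.1023, 0)–(-0.0233516, 0.1023, 0)  len=0.1049
  (v3,v4,v2) [++-] → (-0.0233516, 0.1023, 2.97047)–(0.081589, 0.1023, 2.90142)  len=0.1256
  (v4,v0,v5) [+-+] → (-0.0233516, 0.1023, 0)–(-0.212447, 0.1023, 0)  len=0.1891
  (v4,v5,v2) [++-] → (-0.212447, 0.1023, 2.62186)–(-0.0233516, 0.1023, 2.97047)  len=0.3966
  (v5,v0,v6) [+--] → (-0.212447, 0.1023, 0)–(-1.0992, 0.1023, 0)  len=0.8868
  (v5,v6,v2) [+--] → (-1.0992, 0.1023, 0)–(-0.212447, 0.1023, 2.62186)  len=2.7678

Chained into 1 loop(s):
  loop 1: 8 segments, perimeter = 8.6590
Total perimeter = 8.659
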